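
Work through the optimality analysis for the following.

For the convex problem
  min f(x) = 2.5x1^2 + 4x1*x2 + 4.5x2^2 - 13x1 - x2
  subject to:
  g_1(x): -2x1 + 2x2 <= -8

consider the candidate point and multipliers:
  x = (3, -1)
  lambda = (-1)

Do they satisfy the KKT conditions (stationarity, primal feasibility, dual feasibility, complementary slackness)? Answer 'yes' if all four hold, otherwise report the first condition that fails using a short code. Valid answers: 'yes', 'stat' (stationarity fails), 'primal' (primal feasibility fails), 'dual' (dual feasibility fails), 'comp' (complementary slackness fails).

Gradient of f: grad f(x) = Q x + c = (-2, 2)
Constraint values g_i(x) = a_i^T x - b_i:
  g_1((3, -1)) = 0
Stationarity residual: grad f(x) + sum_i lambda_i a_i = (0, 0)
  -> stationarity OK
Primal feasibility (all g_i <= 0): OK
Dual feasibility (all lambda_i >= 0): FAILS
Complementary slackness (lambda_i * g_i(x) = 0 for all i): OK

Verdict: the first failing condition is dual_feasibility -> dual.

dual


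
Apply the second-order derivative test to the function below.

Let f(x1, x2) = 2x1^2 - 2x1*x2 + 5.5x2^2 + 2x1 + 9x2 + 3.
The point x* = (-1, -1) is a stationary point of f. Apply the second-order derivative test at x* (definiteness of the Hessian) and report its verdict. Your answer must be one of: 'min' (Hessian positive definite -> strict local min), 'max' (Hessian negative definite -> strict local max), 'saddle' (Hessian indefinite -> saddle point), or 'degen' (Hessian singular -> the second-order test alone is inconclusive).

Compute the Hessian H = grad^2 f:
  H = [[4, -2], [-2, 11]]
Verify stationarity: grad f(x*) = H x* + g = (0, 0).
Eigenvalues of H: 3.4689, 11.5311.
Both eigenvalues > 0, so H is positive definite -> x* is a strict local min.

min


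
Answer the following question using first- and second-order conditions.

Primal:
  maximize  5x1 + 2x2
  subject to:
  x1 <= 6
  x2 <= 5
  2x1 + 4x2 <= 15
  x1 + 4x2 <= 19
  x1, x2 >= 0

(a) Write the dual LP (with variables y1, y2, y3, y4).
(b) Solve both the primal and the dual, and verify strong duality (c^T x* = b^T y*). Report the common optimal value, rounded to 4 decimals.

The standard primal-dual pair for 'max c^T x s.t. A x <= b, x >= 0' is:
  Dual:  min b^T y  s.t.  A^T y >= c,  y >= 0.

So the dual LP is:
  minimize  6y1 + 5y2 + 15y3 + 19y4
  subject to:
    y1 + 2y3 + y4 >= 5
    y2 + 4y3 + 4y4 >= 2
    y1, y2, y3, y4 >= 0

Solving the primal: x* = (6, 0.75).
  primal value c^T x* = 31.5.
Solving the dual: y* = (4, 0, 0.5, 0).
  dual value b^T y* = 31.5.
Strong duality: c^T x* = b^T y*. Confirmed.

31.5


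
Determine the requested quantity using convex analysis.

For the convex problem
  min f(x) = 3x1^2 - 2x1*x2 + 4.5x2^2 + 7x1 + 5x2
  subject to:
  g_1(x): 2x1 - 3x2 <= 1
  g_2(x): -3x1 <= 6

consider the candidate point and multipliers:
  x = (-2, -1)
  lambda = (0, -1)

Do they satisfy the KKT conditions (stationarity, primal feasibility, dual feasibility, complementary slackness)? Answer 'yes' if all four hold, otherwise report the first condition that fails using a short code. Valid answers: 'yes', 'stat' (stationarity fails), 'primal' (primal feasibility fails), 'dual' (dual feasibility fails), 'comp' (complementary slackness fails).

Gradient of f: grad f(x) = Q x + c = (-3, 0)
Constraint values g_i(x) = a_i^T x - b_i:
  g_1((-2, -1)) = -2
  g_2((-2, -1)) = 0
Stationarity residual: grad f(x) + sum_i lambda_i a_i = (0, 0)
  -> stationarity OK
Primal feasibility (all g_i <= 0): OK
Dual feasibility (all lambda_i >= 0): FAILS
Complementary slackness (lambda_i * g_i(x) = 0 for all i): OK

Verdict: the first failing condition is dual_feasibility -> dual.

dual


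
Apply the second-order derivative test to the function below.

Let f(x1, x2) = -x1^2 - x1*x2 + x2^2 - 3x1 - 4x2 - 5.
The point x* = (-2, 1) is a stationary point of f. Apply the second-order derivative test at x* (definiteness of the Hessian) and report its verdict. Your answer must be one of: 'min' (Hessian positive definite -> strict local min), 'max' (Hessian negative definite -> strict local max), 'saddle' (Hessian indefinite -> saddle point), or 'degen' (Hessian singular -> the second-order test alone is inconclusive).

Compute the Hessian H = grad^2 f:
  H = [[-2, -1], [-1, 2]]
Verify stationarity: grad f(x*) = H x* + g = (0, 0).
Eigenvalues of H: -2.2361, 2.2361.
Eigenvalues have mixed signs, so H is indefinite -> x* is a saddle point.

saddle


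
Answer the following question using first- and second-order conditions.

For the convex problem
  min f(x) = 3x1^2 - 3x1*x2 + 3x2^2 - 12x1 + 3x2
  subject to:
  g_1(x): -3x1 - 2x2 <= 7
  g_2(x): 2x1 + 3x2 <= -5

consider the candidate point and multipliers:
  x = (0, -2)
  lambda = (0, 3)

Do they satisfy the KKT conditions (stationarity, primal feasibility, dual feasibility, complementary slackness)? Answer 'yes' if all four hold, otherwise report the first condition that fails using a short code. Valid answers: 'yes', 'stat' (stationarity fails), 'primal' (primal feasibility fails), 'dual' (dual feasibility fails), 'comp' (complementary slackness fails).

Gradient of f: grad f(x) = Q x + c = (-6, -9)
Constraint values g_i(x) = a_i^T x - b_i:
  g_1((0, -2)) = -3
  g_2((0, -2)) = -1
Stationarity residual: grad f(x) + sum_i lambda_i a_i = (0, 0)
  -> stationarity OK
Primal feasibility (all g_i <= 0): OK
Dual feasibility (all lambda_i >= 0): OK
Complementary slackness (lambda_i * g_i(x) = 0 for all i): FAILS

Verdict: the first failing condition is complementary_slackness -> comp.

comp


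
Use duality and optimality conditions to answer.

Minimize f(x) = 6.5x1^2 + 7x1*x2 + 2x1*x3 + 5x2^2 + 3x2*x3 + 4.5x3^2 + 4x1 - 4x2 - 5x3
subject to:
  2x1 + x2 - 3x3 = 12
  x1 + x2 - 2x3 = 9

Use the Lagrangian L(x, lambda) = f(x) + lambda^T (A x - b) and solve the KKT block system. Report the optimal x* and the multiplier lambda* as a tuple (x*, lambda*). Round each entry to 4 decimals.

Form the Lagrangian:
  L(x, lambda) = (1/2) x^T Q x + c^T x + lambda^T (A x - b)
Stationarity (grad_x L = 0): Q x + c + A^T lambda = 0.
Primal feasibility: A x = b.

This gives the KKT block system:
  [ Q   A^T ] [ x     ]   [-c ]
  [ A    0  ] [ lambda ] = [ b ]

Solving the linear system:
  x*      = (-0.2321, 2.7679, -3.2321)
  lambda* = (-1.5357, -10.8214)
  f(x*)   = 59.9911

x* = (-0.2321, 2.7679, -3.2321), lambda* = (-1.5357, -10.8214)


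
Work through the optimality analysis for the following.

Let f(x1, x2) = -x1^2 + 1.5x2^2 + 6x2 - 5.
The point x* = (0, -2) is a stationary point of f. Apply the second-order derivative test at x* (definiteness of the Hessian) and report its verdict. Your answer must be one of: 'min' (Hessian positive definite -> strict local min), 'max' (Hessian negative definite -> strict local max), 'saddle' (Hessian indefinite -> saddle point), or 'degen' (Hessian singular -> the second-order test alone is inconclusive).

Compute the Hessian H = grad^2 f:
  H = [[-2, 0], [0, 3]]
Verify stationarity: grad f(x*) = H x* + g = (0, 0).
Eigenvalues of H: -2, 3.
Eigenvalues have mixed signs, so H is indefinite -> x* is a saddle point.

saddle


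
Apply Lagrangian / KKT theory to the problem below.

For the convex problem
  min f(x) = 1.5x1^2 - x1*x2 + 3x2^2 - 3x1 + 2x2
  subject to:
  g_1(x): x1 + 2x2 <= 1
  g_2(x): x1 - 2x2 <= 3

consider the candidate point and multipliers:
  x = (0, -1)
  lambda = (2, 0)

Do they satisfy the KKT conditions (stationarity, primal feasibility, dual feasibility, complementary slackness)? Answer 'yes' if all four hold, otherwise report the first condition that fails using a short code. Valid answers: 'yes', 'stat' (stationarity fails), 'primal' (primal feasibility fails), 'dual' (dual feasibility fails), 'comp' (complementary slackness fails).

Gradient of f: grad f(x) = Q x + c = (-2, -4)
Constraint values g_i(x) = a_i^T x - b_i:
  g_1((0, -1)) = -3
  g_2((0, -1)) = -1
Stationarity residual: grad f(x) + sum_i lambda_i a_i = (0, 0)
  -> stationarity OK
Primal feasibility (all g_i <= 0): OK
Dual feasibility (all lambda_i >= 0): OK
Complementary slackness (lambda_i * g_i(x) = 0 for all i): FAILS

Verdict: the first failing condition is complementary_slackness -> comp.

comp


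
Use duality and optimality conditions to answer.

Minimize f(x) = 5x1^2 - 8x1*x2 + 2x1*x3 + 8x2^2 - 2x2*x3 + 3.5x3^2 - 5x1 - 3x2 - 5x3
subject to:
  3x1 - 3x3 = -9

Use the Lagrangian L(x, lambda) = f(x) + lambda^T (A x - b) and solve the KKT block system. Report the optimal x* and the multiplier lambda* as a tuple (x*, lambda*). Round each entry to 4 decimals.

Form the Lagrangian:
  L(x, lambda) = (1/2) x^T Q x + c^T x + lambda^T (A x - b)
Stationarity (grad_x L = 0): Q x + c + A^T lambda = 0.
Primal feasibility: A x = b.

This gives the KKT block system:
  [ Q   A^T ] [ x     ]   [-c ]
  [ A    0  ] [ lambda ] = [ b ]

Solving the linear system:
  x*      = (-0.7712, 0.0805, 2.2288)
  lambda* = (2.9661)
  f(x*)   = 9.5826

x* = (-0.7712, 0.0805, 2.2288), lambda* = (2.9661)


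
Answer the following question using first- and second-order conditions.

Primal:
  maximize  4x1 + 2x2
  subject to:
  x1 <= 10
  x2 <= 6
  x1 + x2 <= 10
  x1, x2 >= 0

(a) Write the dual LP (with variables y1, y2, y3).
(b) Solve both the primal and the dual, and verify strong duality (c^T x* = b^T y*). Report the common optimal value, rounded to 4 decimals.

The standard primal-dual pair for 'max c^T x s.t. A x <= b, x >= 0' is:
  Dual:  min b^T y  s.t.  A^T y >= c,  y >= 0.

So the dual LP is:
  minimize  10y1 + 6y2 + 10y3
  subject to:
    y1 + y3 >= 4
    y2 + y3 >= 2
    y1, y2, y3 >= 0

Solving the primal: x* = (10, 0).
  primal value c^T x* = 40.
Solving the dual: y* = (2, 0, 2).
  dual value b^T y* = 40.
Strong duality: c^T x* = b^T y*. Confirmed.

40


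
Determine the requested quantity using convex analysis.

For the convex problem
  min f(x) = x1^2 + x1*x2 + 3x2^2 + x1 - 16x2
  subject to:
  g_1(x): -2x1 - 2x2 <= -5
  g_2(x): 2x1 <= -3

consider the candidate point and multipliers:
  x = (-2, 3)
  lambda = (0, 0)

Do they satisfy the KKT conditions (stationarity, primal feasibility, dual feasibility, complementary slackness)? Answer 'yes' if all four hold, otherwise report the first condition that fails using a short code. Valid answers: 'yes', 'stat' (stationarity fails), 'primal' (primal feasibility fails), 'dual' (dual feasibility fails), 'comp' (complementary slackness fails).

Gradient of f: grad f(x) = Q x + c = (0, 0)
Constraint values g_i(x) = a_i^T x - b_i:
  g_1((-2, 3)) = 3
  g_2((-2, 3)) = -1
Stationarity residual: grad f(x) + sum_i lambda_i a_i = (0, 0)
  -> stationarity OK
Primal feasibility (all g_i <= 0): FAILS
Dual feasibility (all lambda_i >= 0): OK
Complementary slackness (lambda_i * g_i(x) = 0 for all i): OK

Verdict: the first failing condition is primal_feasibility -> primal.

primal


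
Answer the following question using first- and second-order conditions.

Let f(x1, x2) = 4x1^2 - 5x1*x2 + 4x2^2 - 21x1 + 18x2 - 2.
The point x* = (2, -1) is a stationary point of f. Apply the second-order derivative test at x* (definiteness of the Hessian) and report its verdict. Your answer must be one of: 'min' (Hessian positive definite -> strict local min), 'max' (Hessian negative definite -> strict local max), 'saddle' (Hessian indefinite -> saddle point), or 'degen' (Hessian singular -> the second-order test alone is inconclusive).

Compute the Hessian H = grad^2 f:
  H = [[8, -5], [-5, 8]]
Verify stationarity: grad f(x*) = H x* + g = (0, 0).
Eigenvalues of H: 3, 13.
Both eigenvalues > 0, so H is positive definite -> x* is a strict local min.

min


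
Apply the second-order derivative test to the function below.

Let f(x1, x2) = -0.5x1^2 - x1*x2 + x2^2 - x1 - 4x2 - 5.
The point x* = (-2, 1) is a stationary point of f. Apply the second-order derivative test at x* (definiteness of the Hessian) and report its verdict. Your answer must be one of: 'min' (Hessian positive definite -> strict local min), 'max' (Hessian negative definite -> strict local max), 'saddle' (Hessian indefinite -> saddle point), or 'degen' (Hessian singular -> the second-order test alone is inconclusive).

Compute the Hessian H = grad^2 f:
  H = [[-1, -1], [-1, 2]]
Verify stationarity: grad f(x*) = H x* + g = (0, 0).
Eigenvalues of H: -1.3028, 2.3028.
Eigenvalues have mixed signs, so H is indefinite -> x* is a saddle point.

saddle


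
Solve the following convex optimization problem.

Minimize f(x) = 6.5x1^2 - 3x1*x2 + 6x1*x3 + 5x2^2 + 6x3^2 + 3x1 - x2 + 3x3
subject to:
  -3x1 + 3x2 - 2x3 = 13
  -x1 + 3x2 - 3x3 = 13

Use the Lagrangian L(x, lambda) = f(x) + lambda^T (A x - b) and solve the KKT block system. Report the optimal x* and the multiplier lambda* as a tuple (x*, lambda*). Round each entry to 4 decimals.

Form the Lagrangian:
  L(x, lambda) = (1/2) x^T Q x + c^T x + lambda^T (A x - b)
Stationarity (grad_x L = 0): Q x + c + A^T lambda = 0.
Primal feasibility: A x = b.

This gives the KKT block system:
  [ Q   A^T ] [ x     ]   [-c ]
  [ A    0  ] [ lambda ] = [ b ]

Solving the linear system:
  x*      = (-0.7555, 2.5704, -1.5111)
  lambda* = (-7.3047, -1.6856)
  f(x*)   = 53.7516

x* = (-0.7555, 2.5704, -1.5111), lambda* = (-7.3047, -1.6856)


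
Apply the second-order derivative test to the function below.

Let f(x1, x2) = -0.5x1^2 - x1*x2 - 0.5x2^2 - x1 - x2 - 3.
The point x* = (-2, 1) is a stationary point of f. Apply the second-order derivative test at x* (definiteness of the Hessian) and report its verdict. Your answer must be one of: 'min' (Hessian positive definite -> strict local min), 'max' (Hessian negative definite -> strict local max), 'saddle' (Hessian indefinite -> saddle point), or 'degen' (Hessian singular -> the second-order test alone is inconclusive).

Compute the Hessian H = grad^2 f:
  H = [[-1, -1], [-1, -1]]
Verify stationarity: grad f(x*) = H x* + g = (0, 0).
Eigenvalues of H: -2, 0.
H has a zero eigenvalue (singular; negative semidefinite but not definite), so H is neither positive definite, negative definite, nor indefinite. The second-order test alone is inconclusive -> degen.
(Indeed, f is constant along the null direction of H through x*, so x* is not a strict local extremum.)

degen


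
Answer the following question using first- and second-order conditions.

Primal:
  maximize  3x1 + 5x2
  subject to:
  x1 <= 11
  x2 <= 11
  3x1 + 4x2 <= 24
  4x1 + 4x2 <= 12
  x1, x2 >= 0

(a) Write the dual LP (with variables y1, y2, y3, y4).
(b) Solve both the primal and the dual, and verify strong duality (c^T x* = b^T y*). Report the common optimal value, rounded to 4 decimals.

The standard primal-dual pair for 'max c^T x s.t. A x <= b, x >= 0' is:
  Dual:  min b^T y  s.t.  A^T y >= c,  y >= 0.

So the dual LP is:
  minimize  11y1 + 11y2 + 24y3 + 12y4
  subject to:
    y1 + 3y3 + 4y4 >= 3
    y2 + 4y3 + 4y4 >= 5
    y1, y2, y3, y4 >= 0

Solving the primal: x* = (0, 3).
  primal value c^T x* = 15.
Solving the dual: y* = (0, 0, 0, 1.25).
  dual value b^T y* = 15.
Strong duality: c^T x* = b^T y*. Confirmed.

15


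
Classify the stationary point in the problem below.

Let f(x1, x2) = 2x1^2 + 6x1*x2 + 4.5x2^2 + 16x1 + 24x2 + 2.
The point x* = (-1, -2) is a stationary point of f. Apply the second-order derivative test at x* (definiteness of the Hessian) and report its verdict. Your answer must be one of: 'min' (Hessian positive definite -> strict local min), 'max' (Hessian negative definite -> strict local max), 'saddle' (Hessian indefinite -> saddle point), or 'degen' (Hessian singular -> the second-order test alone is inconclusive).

Compute the Hessian H = grad^2 f:
  H = [[4, 6], [6, 9]]
Verify stationarity: grad f(x*) = H x* + g = (0, 0).
Eigenvalues of H: 0, 13.
H has a zero eigenvalue (singular; positive semidefinite but not definite), so H is neither positive definite, negative definite, nor indefinite. The second-order test alone is inconclusive -> degen.
(Indeed, f is constant along the null direction of H through x*, so x* is not a strict local extremum.)

degen


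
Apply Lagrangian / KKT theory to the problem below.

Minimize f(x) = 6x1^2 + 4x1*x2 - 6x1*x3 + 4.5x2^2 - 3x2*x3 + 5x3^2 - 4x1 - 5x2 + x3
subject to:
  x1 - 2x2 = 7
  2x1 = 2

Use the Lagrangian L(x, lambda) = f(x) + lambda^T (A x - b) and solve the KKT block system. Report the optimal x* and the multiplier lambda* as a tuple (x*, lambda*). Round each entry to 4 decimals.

Form the Lagrangian:
  L(x, lambda) = (1/2) x^T Q x + c^T x + lambda^T (A x - b)
Stationarity (grad_x L = 0): Q x + c + A^T lambda = 0.
Primal feasibility: A x = b.

This gives the KKT block system:
  [ Q   A^T ] [ x     ]   [-c ]
  [ A    0  ] [ lambda ] = [ b ]

Solving the linear system:
  x*      = (1, -3, -0.4)
  lambda* = (-13.4, 7.5)
  f(x*)   = 44.7

x* = (1, -3, -0.4), lambda* = (-13.4, 7.5)


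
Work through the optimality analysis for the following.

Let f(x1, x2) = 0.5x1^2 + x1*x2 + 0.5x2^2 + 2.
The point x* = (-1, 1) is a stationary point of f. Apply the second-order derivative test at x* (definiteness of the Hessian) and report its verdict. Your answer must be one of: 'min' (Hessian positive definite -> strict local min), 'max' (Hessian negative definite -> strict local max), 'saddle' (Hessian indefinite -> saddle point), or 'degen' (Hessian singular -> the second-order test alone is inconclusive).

Compute the Hessian H = grad^2 f:
  H = [[1, 1], [1, 1]]
Verify stationarity: grad f(x*) = H x* + g = (0, 0).
Eigenvalues of H: 0, 2.
H has a zero eigenvalue (singular; positive semidefinite but not definite), so H is neither positive definite, negative definite, nor indefinite. The second-order test alone is inconclusive -> degen.
(Indeed, f is constant along the null direction of H through x*, so x* is not a strict local extremum.)

degen


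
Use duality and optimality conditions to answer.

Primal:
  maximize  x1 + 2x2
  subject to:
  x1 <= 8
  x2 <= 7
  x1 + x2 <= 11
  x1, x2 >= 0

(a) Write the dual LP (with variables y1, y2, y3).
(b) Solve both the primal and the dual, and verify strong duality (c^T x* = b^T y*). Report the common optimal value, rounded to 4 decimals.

The standard primal-dual pair for 'max c^T x s.t. A x <= b, x >= 0' is:
  Dual:  min b^T y  s.t.  A^T y >= c,  y >= 0.

So the dual LP is:
  minimize  8y1 + 7y2 + 11y3
  subject to:
    y1 + y3 >= 1
    y2 + y3 >= 2
    y1, y2, y3 >= 0

Solving the primal: x* = (4, 7).
  primal value c^T x* = 18.
Solving the dual: y* = (0, 1, 1).
  dual value b^T y* = 18.
Strong duality: c^T x* = b^T y*. Confirmed.

18


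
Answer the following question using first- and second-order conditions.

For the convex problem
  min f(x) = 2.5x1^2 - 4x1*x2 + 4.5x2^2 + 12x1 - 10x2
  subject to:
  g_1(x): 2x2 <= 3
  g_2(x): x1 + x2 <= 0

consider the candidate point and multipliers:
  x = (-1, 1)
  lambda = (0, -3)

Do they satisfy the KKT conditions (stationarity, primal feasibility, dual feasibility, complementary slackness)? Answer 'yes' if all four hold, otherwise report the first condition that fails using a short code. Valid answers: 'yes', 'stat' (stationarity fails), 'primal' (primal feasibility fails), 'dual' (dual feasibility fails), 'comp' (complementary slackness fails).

Gradient of f: grad f(x) = Q x + c = (3, 3)
Constraint values g_i(x) = a_i^T x - b_i:
  g_1((-1, 1)) = -1
  g_2((-1, 1)) = 0
Stationarity residual: grad f(x) + sum_i lambda_i a_i = (0, 0)
  -> stationarity OK
Primal feasibility (all g_i <= 0): OK
Dual feasibility (all lambda_i >= 0): FAILS
Complementary slackness (lambda_i * g_i(x) = 0 for all i): OK

Verdict: the first failing condition is dual_feasibility -> dual.

dual


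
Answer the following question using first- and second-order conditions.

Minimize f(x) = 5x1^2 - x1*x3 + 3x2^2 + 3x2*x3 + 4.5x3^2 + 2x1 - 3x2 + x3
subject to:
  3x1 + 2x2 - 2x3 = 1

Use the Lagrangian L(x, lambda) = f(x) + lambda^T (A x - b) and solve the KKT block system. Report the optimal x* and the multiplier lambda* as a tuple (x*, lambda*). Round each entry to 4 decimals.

Form the Lagrangian:
  L(x, lambda) = (1/2) x^T Q x + c^T x + lambda^T (A x - b)
Stationarity (grad_x L = 0): Q x + c + A^T lambda = 0.
Primal feasibility: A x = b.

This gives the KKT block system:
  [ Q   A^T ] [ x     ]   [-c ]
  [ A    0  ] [ lambda ] = [ b ]

Solving the linear system:
  x*      = (-0.2763, 0.6046, -0.3098)
  lambda* = (0.1509)
  f(x*)   = -1.4135

x* = (-0.2763, 0.6046, -0.3098), lambda* = (0.1509)


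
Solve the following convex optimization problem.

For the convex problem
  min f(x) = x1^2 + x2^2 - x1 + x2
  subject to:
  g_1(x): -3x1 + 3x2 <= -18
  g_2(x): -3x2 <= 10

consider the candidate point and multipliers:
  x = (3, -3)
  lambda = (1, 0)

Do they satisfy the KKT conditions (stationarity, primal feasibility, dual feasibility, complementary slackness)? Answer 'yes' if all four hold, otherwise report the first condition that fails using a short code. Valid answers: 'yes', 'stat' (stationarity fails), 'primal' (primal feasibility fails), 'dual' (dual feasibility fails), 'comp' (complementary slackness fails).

Gradient of f: grad f(x) = Q x + c = (5, -5)
Constraint values g_i(x) = a_i^T x - b_i:
  g_1((3, -3)) = 0
  g_2((3, -3)) = -1
Stationarity residual: grad f(x) + sum_i lambda_i a_i = (2, -2)
  -> stationarity FAILS
Primal feasibility (all g_i <= 0): OK
Dual feasibility (all lambda_i >= 0): OK
Complementary slackness (lambda_i * g_i(x) = 0 for all i): OK

Verdict: the first failing condition is stationarity -> stat.

stat


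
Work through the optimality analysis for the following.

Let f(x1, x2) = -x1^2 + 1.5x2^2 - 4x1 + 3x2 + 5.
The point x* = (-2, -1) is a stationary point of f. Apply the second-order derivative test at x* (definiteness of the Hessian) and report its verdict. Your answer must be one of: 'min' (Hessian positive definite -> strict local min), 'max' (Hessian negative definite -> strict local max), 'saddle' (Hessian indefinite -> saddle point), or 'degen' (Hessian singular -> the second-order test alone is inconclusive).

Compute the Hessian H = grad^2 f:
  H = [[-2, 0], [0, 3]]
Verify stationarity: grad f(x*) = H x* + g = (0, 0).
Eigenvalues of H: -2, 3.
Eigenvalues have mixed signs, so H is indefinite -> x* is a saddle point.

saddle


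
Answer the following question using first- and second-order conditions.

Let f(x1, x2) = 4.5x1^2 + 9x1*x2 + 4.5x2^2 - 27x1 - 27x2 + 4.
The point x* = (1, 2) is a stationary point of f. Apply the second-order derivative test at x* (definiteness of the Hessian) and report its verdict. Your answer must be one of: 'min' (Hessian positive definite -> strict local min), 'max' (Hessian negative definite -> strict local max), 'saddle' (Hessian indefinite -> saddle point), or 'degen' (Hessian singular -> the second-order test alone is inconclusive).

Compute the Hessian H = grad^2 f:
  H = [[9, 9], [9, 9]]
Verify stationarity: grad f(x*) = H x* + g = (0, 0).
Eigenvalues of H: 0, 18.
H has a zero eigenvalue (singular; positive semidefinite but not definite), so H is neither positive definite, negative definite, nor indefinite. The second-order test alone is inconclusive -> degen.
(Indeed, f is constant along the null direction of H through x*, so x* is not a strict local extremum.)

degen


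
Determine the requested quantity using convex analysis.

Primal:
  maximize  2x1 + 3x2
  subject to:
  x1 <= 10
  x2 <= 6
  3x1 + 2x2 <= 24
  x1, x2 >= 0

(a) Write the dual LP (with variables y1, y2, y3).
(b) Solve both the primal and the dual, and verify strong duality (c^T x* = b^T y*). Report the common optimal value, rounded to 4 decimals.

The standard primal-dual pair for 'max c^T x s.t. A x <= b, x >= 0' is:
  Dual:  min b^T y  s.t.  A^T y >= c,  y >= 0.

So the dual LP is:
  minimize  10y1 + 6y2 + 24y3
  subject to:
    y1 + 3y3 >= 2
    y2 + 2y3 >= 3
    y1, y2, y3 >= 0

Solving the primal: x* = (4, 6).
  primal value c^T x* = 26.
Solving the dual: y* = (0, 1.6667, 0.6667).
  dual value b^T y* = 26.
Strong duality: c^T x* = b^T y*. Confirmed.

26


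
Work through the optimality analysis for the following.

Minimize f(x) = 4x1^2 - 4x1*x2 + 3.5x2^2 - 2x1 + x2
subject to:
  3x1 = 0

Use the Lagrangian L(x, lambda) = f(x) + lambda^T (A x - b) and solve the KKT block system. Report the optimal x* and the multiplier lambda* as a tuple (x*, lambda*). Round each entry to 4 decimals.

Form the Lagrangian:
  L(x, lambda) = (1/2) x^T Q x + c^T x + lambda^T (A x - b)
Stationarity (grad_x L = 0): Q x + c + A^T lambda = 0.
Primal feasibility: A x = b.

This gives the KKT block system:
  [ Q   A^T ] [ x     ]   [-c ]
  [ A    0  ] [ lambda ] = [ b ]

Solving the linear system:
  x*      = (0, -0.1429)
  lambda* = (0.4762)
  f(x*)   = -0.0714

x* = (0, -0.1429), lambda* = (0.4762)


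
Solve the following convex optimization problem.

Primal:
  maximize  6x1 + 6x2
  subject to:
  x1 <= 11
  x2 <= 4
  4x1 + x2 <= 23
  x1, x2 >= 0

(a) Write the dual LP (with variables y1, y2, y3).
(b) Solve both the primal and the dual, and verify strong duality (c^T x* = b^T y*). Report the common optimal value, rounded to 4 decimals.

The standard primal-dual pair for 'max c^T x s.t. A x <= b, x >= 0' is:
  Dual:  min b^T y  s.t.  A^T y >= c,  y >= 0.

So the dual LP is:
  minimize  11y1 + 4y2 + 23y3
  subject to:
    y1 + 4y3 >= 6
    y2 + y3 >= 6
    y1, y2, y3 >= 0

Solving the primal: x* = (4.75, 4).
  primal value c^T x* = 52.5.
Solving the dual: y* = (0, 4.5, 1.5).
  dual value b^T y* = 52.5.
Strong duality: c^T x* = b^T y*. Confirmed.

52.5


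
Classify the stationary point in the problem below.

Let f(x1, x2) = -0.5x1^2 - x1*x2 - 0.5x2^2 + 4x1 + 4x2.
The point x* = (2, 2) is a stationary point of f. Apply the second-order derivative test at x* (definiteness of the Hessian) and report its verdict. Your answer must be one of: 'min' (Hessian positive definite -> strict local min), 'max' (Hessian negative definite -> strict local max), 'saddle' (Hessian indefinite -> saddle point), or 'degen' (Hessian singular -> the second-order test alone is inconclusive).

Compute the Hessian H = grad^2 f:
  H = [[-1, -1], [-1, -1]]
Verify stationarity: grad f(x*) = H x* + g = (0, 0).
Eigenvalues of H: -2, 0.
H has a zero eigenvalue (singular; negative semidefinite but not definite), so H is neither positive definite, negative definite, nor indefinite. The second-order test alone is inconclusive -> degen.
(Indeed, f is constant along the null direction of H through x*, so x* is not a strict local extremum.)

degen


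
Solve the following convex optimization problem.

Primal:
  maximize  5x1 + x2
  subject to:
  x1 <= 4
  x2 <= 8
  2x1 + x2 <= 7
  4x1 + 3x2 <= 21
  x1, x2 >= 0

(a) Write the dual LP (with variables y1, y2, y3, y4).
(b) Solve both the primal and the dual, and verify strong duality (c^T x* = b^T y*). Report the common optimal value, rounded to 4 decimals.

The standard primal-dual pair for 'max c^T x s.t. A x <= b, x >= 0' is:
  Dual:  min b^T y  s.t.  A^T y >= c,  y >= 0.

So the dual LP is:
  minimize  4y1 + 8y2 + 7y3 + 21y4
  subject to:
    y1 + 2y3 + 4y4 >= 5
    y2 + y3 + 3y4 >= 1
    y1, y2, y3, y4 >= 0

Solving the primal: x* = (3.5, 0).
  primal value c^T x* = 17.5.
Solving the dual: y* = (0, 0, 2.5, 0).
  dual value b^T y* = 17.5.
Strong duality: c^T x* = b^T y*. Confirmed.

17.5


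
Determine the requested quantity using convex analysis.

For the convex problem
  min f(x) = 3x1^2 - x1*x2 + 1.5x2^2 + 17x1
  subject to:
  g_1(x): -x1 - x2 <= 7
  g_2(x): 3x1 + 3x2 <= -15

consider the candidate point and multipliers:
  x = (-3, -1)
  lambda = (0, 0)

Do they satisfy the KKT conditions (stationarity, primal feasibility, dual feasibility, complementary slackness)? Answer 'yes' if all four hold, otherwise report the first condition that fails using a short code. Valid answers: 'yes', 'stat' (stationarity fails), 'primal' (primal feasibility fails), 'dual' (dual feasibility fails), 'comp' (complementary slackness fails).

Gradient of f: grad f(x) = Q x + c = (0, 0)
Constraint values g_i(x) = a_i^T x - b_i:
  g_1((-3, -1)) = -3
  g_2((-3, -1)) = 3
Stationarity residual: grad f(x) + sum_i lambda_i a_i = (0, 0)
  -> stationarity OK
Primal feasibility (all g_i <= 0): FAILS
Dual feasibility (all lambda_i >= 0): OK
Complementary slackness (lambda_i * g_i(x) = 0 for all i): OK

Verdict: the first failing condition is primal_feasibility -> primal.

primal


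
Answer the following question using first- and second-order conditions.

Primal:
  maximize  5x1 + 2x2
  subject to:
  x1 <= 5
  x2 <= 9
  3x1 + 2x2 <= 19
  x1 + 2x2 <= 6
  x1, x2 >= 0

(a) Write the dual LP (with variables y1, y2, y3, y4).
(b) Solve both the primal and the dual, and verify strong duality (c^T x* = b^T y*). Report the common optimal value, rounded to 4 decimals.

The standard primal-dual pair for 'max c^T x s.t. A x <= b, x >= 0' is:
  Dual:  min b^T y  s.t.  A^T y >= c,  y >= 0.

So the dual LP is:
  minimize  5y1 + 9y2 + 19y3 + 6y4
  subject to:
    y1 + 3y3 + y4 >= 5
    y2 + 2y3 + 2y4 >= 2
    y1, y2, y3, y4 >= 0

Solving the primal: x* = (5, 0.5).
  primal value c^T x* = 26.
Solving the dual: y* = (4, 0, 0, 1).
  dual value b^T y* = 26.
Strong duality: c^T x* = b^T y*. Confirmed.

26


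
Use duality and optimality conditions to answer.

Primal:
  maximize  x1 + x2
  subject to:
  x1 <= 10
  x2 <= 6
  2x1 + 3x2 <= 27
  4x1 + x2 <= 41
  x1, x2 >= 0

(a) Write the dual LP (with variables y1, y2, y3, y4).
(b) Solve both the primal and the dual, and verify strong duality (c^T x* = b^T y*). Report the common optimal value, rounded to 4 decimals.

The standard primal-dual pair for 'max c^T x s.t. A x <= b, x >= 0' is:
  Dual:  min b^T y  s.t.  A^T y >= c,  y >= 0.

So the dual LP is:
  minimize  10y1 + 6y2 + 27y3 + 41y4
  subject to:
    y1 + 2y3 + 4y4 >= 1
    y2 + 3y3 + y4 >= 1
    y1, y2, y3, y4 >= 0

Solving the primal: x* = (9.6, 2.6).
  primal value c^T x* = 12.2.
Solving the dual: y* = (0, 0, 0.3, 0.1).
  dual value b^T y* = 12.2.
Strong duality: c^T x* = b^T y*. Confirmed.

12.2


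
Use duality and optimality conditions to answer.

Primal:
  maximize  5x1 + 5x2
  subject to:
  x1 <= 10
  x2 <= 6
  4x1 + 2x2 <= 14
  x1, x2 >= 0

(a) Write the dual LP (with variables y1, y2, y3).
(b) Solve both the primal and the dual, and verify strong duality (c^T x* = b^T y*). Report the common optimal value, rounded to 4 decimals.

The standard primal-dual pair for 'max c^T x s.t. A x <= b, x >= 0' is:
  Dual:  min b^T y  s.t.  A^T y >= c,  y >= 0.

So the dual LP is:
  minimize  10y1 + 6y2 + 14y3
  subject to:
    y1 + 4y3 >= 5
    y2 + 2y3 >= 5
    y1, y2, y3 >= 0

Solving the primal: x* = (0.5, 6).
  primal value c^T x* = 32.5.
Solving the dual: y* = (0, 2.5, 1.25).
  dual value b^T y* = 32.5.
Strong duality: c^T x* = b^T y*. Confirmed.

32.5


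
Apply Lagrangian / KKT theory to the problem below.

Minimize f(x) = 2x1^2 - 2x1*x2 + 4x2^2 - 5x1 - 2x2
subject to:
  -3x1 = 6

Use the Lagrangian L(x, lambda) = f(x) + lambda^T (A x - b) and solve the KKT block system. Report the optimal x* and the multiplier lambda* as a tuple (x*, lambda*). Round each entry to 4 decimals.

Form the Lagrangian:
  L(x, lambda) = (1/2) x^T Q x + c^T x + lambda^T (A x - b)
Stationarity (grad_x L = 0): Q x + c + A^T lambda = 0.
Primal feasibility: A x = b.

This gives the KKT block system:
  [ Q   A^T ] [ x     ]   [-c ]
  [ A    0  ] [ lambda ] = [ b ]

Solving the linear system:
  x*      = (-2, -0.25)
  lambda* = (-4.1667)
  f(x*)   = 17.75

x* = (-2, -0.25), lambda* = (-4.1667)


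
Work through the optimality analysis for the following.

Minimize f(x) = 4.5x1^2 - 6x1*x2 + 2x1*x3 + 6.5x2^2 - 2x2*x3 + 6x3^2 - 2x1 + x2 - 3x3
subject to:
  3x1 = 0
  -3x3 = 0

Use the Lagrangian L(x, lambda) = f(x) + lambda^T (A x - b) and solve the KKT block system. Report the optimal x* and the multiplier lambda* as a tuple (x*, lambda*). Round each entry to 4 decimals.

Form the Lagrangian:
  L(x, lambda) = (1/2) x^T Q x + c^T x + lambda^T (A x - b)
Stationarity (grad_x L = 0): Q x + c + A^T lambda = 0.
Primal feasibility: A x = b.

This gives the KKT block system:
  [ Q   A^T ] [ x     ]   [-c ]
  [ A    0  ] [ lambda ] = [ b ]

Solving the linear system:
  x*      = (0, -0.0769, 0)
  lambda* = (0.5128, -0.9487)
  f(x*)   = -0.0385

x* = (0, -0.0769, 0), lambda* = (0.5128, -0.9487)


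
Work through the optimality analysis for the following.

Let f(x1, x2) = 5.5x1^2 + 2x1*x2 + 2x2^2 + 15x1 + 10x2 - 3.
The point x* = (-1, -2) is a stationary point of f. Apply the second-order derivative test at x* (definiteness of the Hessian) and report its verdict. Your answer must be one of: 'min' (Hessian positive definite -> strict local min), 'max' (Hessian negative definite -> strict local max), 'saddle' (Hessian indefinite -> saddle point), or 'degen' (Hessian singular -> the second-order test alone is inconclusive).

Compute the Hessian H = grad^2 f:
  H = [[11, 2], [2, 4]]
Verify stationarity: grad f(x*) = H x* + g = (0, 0).
Eigenvalues of H: 3.4689, 11.5311.
Both eigenvalues > 0, so H is positive definite -> x* is a strict local min.

min


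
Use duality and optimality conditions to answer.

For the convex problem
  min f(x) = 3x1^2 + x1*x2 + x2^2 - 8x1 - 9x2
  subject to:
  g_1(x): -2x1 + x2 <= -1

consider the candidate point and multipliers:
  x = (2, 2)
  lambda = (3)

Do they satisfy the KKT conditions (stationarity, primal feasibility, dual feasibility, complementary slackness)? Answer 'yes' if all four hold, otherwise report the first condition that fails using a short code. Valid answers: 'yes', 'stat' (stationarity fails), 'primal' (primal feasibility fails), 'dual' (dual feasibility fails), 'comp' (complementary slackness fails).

Gradient of f: grad f(x) = Q x + c = (6, -3)
Constraint values g_i(x) = a_i^T x - b_i:
  g_1((2, 2)) = -1
Stationarity residual: grad f(x) + sum_i lambda_i a_i = (0, 0)
  -> stationarity OK
Primal feasibility (all g_i <= 0): OK
Dual feasibility (all lambda_i >= 0): OK
Complementary slackness (lambda_i * g_i(x) = 0 for all i): FAILS

Verdict: the first failing condition is complementary_slackness -> comp.

comp


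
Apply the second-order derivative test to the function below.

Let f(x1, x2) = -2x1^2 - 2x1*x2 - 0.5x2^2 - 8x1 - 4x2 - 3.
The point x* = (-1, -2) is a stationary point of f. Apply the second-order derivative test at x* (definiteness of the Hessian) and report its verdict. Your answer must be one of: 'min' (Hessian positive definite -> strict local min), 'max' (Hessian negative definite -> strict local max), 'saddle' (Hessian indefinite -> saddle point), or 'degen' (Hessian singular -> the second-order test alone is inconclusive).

Compute the Hessian H = grad^2 f:
  H = [[-4, -2], [-2, -1]]
Verify stationarity: grad f(x*) = H x* + g = (0, 0).
Eigenvalues of H: -5, 0.
H has a zero eigenvalue (singular; negative semidefinite but not definite), so H is neither positive definite, negative definite, nor indefinite. The second-order test alone is inconclusive -> degen.
(Indeed, f is constant along the null direction of H through x*, so x* is not a strict local extremum.)

degen


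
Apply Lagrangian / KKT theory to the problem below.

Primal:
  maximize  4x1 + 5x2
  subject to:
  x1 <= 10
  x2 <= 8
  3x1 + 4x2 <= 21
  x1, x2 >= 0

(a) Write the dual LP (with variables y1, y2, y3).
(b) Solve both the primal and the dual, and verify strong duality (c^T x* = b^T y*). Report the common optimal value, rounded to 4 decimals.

The standard primal-dual pair for 'max c^T x s.t. A x <= b, x >= 0' is:
  Dual:  min b^T y  s.t.  A^T y >= c,  y >= 0.

So the dual LP is:
  minimize  10y1 + 8y2 + 21y3
  subject to:
    y1 + 3y3 >= 4
    y2 + 4y3 >= 5
    y1, y2, y3 >= 0

Solving the primal: x* = (7, 0).
  primal value c^T x* = 28.
Solving the dual: y* = (0, 0, 1.3333).
  dual value b^T y* = 28.
Strong duality: c^T x* = b^T y*. Confirmed.

28


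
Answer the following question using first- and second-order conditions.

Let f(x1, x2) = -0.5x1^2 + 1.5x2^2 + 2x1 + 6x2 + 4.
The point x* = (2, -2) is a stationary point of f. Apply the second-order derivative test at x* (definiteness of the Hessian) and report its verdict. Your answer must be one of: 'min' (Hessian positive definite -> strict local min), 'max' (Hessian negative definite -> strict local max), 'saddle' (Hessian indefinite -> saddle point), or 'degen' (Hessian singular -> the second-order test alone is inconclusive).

Compute the Hessian H = grad^2 f:
  H = [[-1, 0], [0, 3]]
Verify stationarity: grad f(x*) = H x* + g = (0, 0).
Eigenvalues of H: -1, 3.
Eigenvalues have mixed signs, so H is indefinite -> x* is a saddle point.

saddle


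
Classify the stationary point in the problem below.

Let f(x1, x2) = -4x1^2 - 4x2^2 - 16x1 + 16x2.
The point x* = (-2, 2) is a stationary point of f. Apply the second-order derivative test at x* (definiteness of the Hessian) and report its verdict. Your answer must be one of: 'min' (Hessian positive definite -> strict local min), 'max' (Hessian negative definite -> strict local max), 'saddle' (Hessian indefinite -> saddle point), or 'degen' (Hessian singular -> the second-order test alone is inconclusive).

Compute the Hessian H = grad^2 f:
  H = [[-8, 0], [0, -8]]
Verify stationarity: grad f(x*) = H x* + g = (0, 0).
Eigenvalues of H: -8, -8.
Both eigenvalues < 0, so H is negative definite -> x* is a strict local max.

max


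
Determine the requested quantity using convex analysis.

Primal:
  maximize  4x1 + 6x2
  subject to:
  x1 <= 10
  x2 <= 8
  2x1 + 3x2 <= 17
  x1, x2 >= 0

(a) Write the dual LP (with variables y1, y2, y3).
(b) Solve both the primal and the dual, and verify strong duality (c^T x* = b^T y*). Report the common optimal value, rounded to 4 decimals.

The standard primal-dual pair for 'max c^T x s.t. A x <= b, x >= 0' is:
  Dual:  min b^T y  s.t.  A^T y >= c,  y >= 0.

So the dual LP is:
  minimize  10y1 + 8y2 + 17y3
  subject to:
    y1 + 2y3 >= 4
    y2 + 3y3 >= 6
    y1, y2, y3 >= 0

Solving the primal: x* = (8.5, 0).
  primal value c^T x* = 34.
Solving the dual: y* = (0, 0, 2).
  dual value b^T y* = 34.
Strong duality: c^T x* = b^T y*. Confirmed.

34


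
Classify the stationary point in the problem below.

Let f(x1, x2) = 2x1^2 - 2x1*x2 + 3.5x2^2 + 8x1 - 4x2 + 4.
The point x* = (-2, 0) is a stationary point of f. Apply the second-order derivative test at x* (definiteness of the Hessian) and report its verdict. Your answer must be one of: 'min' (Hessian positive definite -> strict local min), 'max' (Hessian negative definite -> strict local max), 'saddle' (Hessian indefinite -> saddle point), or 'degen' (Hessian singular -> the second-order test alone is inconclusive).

Compute the Hessian H = grad^2 f:
  H = [[4, -2], [-2, 7]]
Verify stationarity: grad f(x*) = H x* + g = (0, 0).
Eigenvalues of H: 3, 8.
Both eigenvalues > 0, so H is positive definite -> x* is a strict local min.

min


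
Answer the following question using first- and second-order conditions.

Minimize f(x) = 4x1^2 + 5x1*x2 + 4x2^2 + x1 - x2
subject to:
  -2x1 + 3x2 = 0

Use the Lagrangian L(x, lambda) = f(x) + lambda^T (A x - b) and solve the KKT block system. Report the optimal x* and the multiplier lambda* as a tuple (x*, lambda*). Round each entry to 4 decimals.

Form the Lagrangian:
  L(x, lambda) = (1/2) x^T Q x + c^T x + lambda^T (A x - b)
Stationarity (grad_x L = 0): Q x + c + A^T lambda = 0.
Primal feasibility: A x = b.

This gives the KKT block system:
  [ Q   A^T ] [ x     ]   [-c ]
  [ A    0  ] [ lambda ] = [ b ]

Solving the linear system:
  x*      = (-0.0183, -0.0122)
  lambda* = (0.3963)
  f(x*)   = -0.003

x* = (-0.0183, -0.0122), lambda* = (0.3963)


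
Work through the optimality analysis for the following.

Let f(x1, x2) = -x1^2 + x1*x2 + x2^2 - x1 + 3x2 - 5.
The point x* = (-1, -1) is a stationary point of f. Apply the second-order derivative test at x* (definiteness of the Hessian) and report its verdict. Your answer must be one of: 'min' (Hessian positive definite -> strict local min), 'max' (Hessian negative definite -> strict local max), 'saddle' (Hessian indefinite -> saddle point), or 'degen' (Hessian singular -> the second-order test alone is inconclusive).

Compute the Hessian H = grad^2 f:
  H = [[-2, 1], [1, 2]]
Verify stationarity: grad f(x*) = H x* + g = (0, 0).
Eigenvalues of H: -2.2361, 2.2361.
Eigenvalues have mixed signs, so H is indefinite -> x* is a saddle point.

saddle
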